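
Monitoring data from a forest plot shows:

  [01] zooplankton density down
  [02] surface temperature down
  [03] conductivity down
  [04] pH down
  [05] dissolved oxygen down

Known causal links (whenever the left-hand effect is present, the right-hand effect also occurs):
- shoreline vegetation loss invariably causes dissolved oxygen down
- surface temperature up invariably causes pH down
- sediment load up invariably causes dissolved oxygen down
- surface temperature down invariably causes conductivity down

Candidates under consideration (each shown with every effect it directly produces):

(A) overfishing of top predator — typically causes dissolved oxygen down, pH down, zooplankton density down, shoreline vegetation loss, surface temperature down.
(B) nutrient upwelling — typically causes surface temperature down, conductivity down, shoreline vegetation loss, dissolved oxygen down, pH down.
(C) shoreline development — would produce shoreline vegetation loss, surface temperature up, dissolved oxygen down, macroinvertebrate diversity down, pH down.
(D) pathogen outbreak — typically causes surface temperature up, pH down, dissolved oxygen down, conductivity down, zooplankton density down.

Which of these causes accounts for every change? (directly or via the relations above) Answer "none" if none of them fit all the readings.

A

Checking each candidate against the observations:
(A) overfishing of top predator — accounts for every observation (conductivity down through surface temperature down → conductivity down)
(B) nutrient upwelling — does not account for zooplankton density down
(C) shoreline development — fails on zooplankton density down, surface temperature down, conductivity down (predicts surface temperature up, not surface temperature down)
(D) pathogen outbreak — zooplankton density down match; surface temperature down miss; conductivity down match; pH down match; dissolved oxygen down match
Only (A) is consistent with every observation.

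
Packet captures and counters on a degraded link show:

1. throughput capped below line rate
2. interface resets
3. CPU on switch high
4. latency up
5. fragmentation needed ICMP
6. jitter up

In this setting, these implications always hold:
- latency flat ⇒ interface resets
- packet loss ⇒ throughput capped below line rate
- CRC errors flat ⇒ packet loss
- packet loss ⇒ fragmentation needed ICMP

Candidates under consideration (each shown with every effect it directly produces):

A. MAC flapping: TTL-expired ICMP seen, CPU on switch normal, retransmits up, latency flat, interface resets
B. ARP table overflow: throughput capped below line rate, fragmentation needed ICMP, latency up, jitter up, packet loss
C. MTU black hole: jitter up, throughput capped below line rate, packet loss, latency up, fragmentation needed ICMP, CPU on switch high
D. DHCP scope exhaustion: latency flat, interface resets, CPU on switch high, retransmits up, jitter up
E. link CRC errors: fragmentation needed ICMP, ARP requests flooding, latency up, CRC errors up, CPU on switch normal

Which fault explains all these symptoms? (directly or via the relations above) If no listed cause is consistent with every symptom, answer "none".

Checking each candidate against the observations:
(A) MAC flapping — throughput capped below line rate ✗; interface resets ✓; CPU on switch high ✗; latency up ✗; fragmentation needed ICMP ✗; jitter up ✗
(B) ARP table overflow — does not account for interface resets, CPU on switch high
(C) MTU black hole — throughput capped below line rate ✓; interface resets ✗; CPU on switch high ✓; latency up ✓; fragmentation needed ICMP ✓; jitter up ✓
(D) DHCP scope exhaustion — throughput capped below line rate ✗; interface resets ✓; CPU on switch high ✓; latency up ✗; fragmentation needed ICMP ✗; jitter up ✓
(E) link CRC errors — throughput capped below line rate ✗; interface resets ✗; CPU on switch high ✗; latency up ✓; fragmentation needed ICMP ✓; jitter up ✗
None of the listed candidates fits everything.

none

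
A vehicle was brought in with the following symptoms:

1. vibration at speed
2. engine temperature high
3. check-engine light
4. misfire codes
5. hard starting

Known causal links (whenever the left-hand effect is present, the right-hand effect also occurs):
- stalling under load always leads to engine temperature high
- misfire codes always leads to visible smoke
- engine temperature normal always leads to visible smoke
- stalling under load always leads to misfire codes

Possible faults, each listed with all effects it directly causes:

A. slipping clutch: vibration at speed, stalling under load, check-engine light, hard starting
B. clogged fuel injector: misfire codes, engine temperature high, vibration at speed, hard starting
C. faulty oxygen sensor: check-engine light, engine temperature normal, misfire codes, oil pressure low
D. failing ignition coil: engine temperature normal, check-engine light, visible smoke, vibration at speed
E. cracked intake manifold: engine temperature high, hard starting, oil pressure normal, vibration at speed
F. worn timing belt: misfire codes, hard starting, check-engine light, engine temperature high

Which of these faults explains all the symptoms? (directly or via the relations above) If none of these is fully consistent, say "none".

Per-candidate check:
(A) slipping clutch — vibration at speed ✓; engine temperature high ✓ (through stalling under load → engine temperature high); check-engine light ✓; misfire codes ✓ (through stalling under load → misfire codes); hard starting ✓
(B) clogged fuel injector — does not account for check-engine light
(C) faulty oxygen sensor — fails on vibration at speed, engine temperature high, hard starting (predicts engine temperature normal, not engine temperature high)
(D) failing ignition coil — vibration at speed ✓; engine temperature high ✗; check-engine light ✓; misfire codes ✗; hard starting ✗
(E) cracked intake manifold — vibration at speed ✓; engine temperature high ✓; check-engine light ✗; misfire codes ✗; hard starting ✓
(F) worn timing belt — does not account for vibration at speed
(A) alone accounts for all the evidence.

A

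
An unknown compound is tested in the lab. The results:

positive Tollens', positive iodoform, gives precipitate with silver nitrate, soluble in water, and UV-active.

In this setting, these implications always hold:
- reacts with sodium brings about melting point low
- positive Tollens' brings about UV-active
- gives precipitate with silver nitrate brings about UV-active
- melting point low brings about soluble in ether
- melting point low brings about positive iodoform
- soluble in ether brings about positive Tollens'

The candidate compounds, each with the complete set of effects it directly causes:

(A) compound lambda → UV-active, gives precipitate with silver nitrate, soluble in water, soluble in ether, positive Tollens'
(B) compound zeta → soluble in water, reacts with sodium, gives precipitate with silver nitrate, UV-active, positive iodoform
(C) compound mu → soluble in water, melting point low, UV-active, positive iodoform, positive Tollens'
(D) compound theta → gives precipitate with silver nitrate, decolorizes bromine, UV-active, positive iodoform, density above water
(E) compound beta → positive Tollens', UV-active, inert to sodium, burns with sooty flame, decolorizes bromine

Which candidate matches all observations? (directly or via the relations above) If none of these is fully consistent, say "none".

For each candidate, compare predicted effects to what was observed:
(A) compound lambda — positive Tollens' +; positive iodoform -; gives precipitate with silver nitrate +; soluble in water +; UV-active +
(B) compound zeta — positive Tollens' + (through reacts with sodium → melting point low → soluble in ether → positive Tollens'); positive iodoform +; gives precipitate with silver nitrate +; soluble in water +; UV-active +
(C) compound mu — does not account for gives precipitate with silver nitrate
(D) compound theta — does not account for positive Tollens', soluble in water
(E) compound beta — does not account for positive iodoform, gives precipitate with silver nitrate, soluble in water
(B) is the only candidate with no mismatches.

B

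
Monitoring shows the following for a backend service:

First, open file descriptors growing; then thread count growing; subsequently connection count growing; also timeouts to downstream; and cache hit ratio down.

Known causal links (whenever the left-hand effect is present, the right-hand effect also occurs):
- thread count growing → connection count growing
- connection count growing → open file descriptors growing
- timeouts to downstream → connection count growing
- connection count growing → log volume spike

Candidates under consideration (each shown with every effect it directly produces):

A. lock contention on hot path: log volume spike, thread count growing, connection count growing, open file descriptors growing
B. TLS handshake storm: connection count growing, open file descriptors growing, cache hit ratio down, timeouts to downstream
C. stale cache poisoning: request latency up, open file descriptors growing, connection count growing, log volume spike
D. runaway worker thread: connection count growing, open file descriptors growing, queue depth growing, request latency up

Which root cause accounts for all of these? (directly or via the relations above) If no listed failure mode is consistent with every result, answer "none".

Checking each candidate against the observations:
(A) lock contention on hot path — open file descriptors growing match; thread count growing match; connection count growing match; timeouts to downstream miss; cache hit ratio down miss
(B) TLS handshake storm — does not account for thread count growing
(C) stale cache poisoning — open file descriptors growing match; thread count growing miss; connection count growing match; timeouts to downstream miss; cache hit ratio down miss
(D) runaway worker thread — does not account for thread count growing, timeouts to downstream, cache hit ratio down
Every candidate fails on at least one observation.

none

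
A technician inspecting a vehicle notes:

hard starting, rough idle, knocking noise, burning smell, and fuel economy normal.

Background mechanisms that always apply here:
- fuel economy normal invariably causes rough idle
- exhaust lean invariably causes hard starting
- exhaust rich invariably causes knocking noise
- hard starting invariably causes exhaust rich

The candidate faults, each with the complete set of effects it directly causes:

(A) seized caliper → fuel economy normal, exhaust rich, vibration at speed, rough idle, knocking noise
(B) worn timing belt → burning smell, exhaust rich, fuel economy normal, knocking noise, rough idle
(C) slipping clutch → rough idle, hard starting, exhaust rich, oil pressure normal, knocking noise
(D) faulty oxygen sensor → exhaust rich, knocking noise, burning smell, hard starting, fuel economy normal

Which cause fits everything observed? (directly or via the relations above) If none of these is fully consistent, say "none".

D

Checking each candidate against the observations:
(A) seized caliper — hard starting -; rough idle +; knocking noise +; burning smell -; fuel economy normal +
(B) worn timing belt — hard starting -; rough idle +; knocking noise +; burning smell +; fuel economy normal +
(C) slipping clutch — hard starting +; rough idle +; knocking noise +; burning smell -; fuel economy normal -
(D) faulty oxygen sensor — hard starting +; rough idle + (by fuel economy normal → rough idle); knocking noise +; burning smell +; fuel economy normal +
Only (D) is consistent with every observation.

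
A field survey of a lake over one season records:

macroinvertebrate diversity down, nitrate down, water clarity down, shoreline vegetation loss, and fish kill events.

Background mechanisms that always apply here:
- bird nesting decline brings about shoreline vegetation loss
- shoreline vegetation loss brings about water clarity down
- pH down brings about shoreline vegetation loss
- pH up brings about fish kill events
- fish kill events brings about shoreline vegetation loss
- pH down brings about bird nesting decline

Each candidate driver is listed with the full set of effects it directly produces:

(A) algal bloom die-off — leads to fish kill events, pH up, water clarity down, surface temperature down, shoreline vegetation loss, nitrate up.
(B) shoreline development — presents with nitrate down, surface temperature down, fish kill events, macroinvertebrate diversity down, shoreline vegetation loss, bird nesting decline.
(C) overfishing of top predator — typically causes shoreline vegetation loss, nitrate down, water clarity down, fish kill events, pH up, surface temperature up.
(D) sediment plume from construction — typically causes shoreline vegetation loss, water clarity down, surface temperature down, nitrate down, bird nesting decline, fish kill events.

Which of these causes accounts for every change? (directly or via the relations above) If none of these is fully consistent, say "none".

B

Checking each candidate against the observations:
(A) algal bloom die-off — fails on macroinvertebrate diversity down, nitrate down (predicts nitrate up, not nitrate down)
(B) shoreline development — macroinvertebrate diversity down yes; nitrate down yes; water clarity down yes (through shoreline vegetation loss → water clarity down); shoreline vegetation loss yes; fish kill events yes
(C) overfishing of top predator — macroinvertebrate diversity down NO; nitrate down yes; water clarity down yes; shoreline vegetation loss yes; fish kill events yes
(D) sediment plume from construction — does not account for macroinvertebrate diversity down
(B) is the only candidate with no mismatches.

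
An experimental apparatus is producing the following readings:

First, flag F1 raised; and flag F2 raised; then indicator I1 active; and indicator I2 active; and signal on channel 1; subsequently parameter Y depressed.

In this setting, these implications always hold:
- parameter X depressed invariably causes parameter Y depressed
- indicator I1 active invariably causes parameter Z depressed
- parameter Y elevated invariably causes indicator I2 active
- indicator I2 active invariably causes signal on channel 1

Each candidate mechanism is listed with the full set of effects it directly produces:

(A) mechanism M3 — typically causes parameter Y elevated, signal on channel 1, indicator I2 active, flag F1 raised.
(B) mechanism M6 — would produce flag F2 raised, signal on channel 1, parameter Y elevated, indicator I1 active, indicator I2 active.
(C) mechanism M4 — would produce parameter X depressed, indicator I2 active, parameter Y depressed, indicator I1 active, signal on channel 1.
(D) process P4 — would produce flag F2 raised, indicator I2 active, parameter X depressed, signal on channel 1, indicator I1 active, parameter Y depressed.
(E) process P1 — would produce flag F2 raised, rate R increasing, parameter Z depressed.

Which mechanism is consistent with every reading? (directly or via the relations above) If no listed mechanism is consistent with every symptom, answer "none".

Testing each hypothesis:
(A) mechanism M3 — flag F1 raised yes; flag F2 raised NO; indicator I1 active NO; indicator I2 active yes; signal on channel 1 yes; parameter Y depressed NO
(B) mechanism M6 — fails on flag F1 raised, parameter Y depressed (predicts parameter Y elevated, not parameter Y depressed)
(C) mechanism M4 — does not account for flag F1 raised, flag F2 raised
(D) process P4 — flag F1 raised NO; flag F2 raised yes; indicator I1 active yes; indicator I2 active yes; signal on channel 1 yes; parameter Y depressed yes
(E) process P1 — flag F1 raised NO; flag F2 raised yes; indicator I1 active NO; indicator I2 active NO; signal on channel 1 NO; parameter Y depressed NO
No candidate is consistent with all observations.

none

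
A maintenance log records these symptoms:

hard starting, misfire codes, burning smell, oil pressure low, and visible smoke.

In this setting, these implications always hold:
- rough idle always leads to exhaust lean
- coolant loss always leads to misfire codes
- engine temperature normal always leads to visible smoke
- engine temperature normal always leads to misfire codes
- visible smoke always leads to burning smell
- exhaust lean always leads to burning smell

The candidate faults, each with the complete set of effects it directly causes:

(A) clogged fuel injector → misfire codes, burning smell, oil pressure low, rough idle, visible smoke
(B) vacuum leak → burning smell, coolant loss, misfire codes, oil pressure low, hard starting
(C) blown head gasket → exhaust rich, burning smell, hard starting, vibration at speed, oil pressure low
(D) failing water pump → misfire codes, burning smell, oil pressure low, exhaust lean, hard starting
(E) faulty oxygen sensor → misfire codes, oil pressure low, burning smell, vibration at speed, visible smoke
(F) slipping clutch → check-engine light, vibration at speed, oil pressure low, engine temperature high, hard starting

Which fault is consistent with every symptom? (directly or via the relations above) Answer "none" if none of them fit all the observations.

Checking each candidate against the observations:
(A) clogged fuel injector — does not account for hard starting
(B) vacuum leak — does not account for visible smoke
(C) blown head gasket — hard starting +; misfire codes -; burning smell +; oil pressure low +; visible smoke -
(D) failing water pump — hard starting +; misfire codes +; burning smell +; oil pressure low +; visible smoke -
(E) faulty oxygen sensor — hard starting -; misfire codes +; burning smell +; oil pressure low +; visible smoke +
(F) slipping clutch — hard starting +; misfire codes -; burning smell -; oil pressure low +; visible smoke -
No candidate is consistent with all observations.

none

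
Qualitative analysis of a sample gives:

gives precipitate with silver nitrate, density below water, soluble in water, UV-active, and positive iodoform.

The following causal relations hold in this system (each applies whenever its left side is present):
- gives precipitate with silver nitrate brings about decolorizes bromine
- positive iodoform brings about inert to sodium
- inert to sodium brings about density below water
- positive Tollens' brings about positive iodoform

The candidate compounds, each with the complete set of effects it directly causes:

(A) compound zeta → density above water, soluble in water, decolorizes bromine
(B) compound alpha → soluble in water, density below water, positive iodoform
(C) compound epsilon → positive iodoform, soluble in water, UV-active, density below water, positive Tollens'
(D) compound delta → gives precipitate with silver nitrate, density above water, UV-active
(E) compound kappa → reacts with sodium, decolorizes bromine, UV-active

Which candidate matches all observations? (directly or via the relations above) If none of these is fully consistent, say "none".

Per-candidate check:
(A) compound zeta — fails on gives precipitate with silver nitrate, density below water, UV-active, positive iodoform (predicts density above water, not density below water)
(B) compound alpha — gives precipitate with silver nitrate -; density below water +; soluble in water +; UV-active -; positive iodoform +
(C) compound epsilon — gives precipitate with silver nitrate -; density below water +; soluble in water +; UV-active +; positive iodoform +
(D) compound delta — fails on density below water, soluble in water, positive iodoform (predicts density above water, not density below water)
(E) compound kappa — does not account for gives precipitate with silver nitrate, density below water, soluble in water, positive iodoform
No candidate is consistent with all observations.

none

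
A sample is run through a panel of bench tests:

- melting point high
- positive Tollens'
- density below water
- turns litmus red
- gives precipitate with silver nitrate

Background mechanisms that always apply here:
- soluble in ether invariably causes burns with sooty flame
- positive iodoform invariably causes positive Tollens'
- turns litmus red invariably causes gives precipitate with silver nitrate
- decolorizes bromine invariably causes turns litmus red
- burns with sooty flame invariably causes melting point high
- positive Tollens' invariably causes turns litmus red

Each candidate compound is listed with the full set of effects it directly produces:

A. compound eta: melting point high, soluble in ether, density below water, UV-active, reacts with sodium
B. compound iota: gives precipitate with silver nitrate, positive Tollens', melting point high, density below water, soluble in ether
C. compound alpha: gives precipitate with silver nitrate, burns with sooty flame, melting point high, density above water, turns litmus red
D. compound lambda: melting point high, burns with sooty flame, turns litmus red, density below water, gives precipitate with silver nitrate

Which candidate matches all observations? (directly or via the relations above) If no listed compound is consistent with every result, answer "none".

B

Checking each candidate against the observations:
(A) compound eta — melting point high match; positive Tollens' miss; density below water match; turns litmus red miss; gives precipitate with silver nitrate miss
(B) compound iota — melting point high match; positive Tollens' match; density below water match; turns litmus red match (through positive Tollens' → turns litmus red); gives precipitate with silver nitrate match
(C) compound alpha — fails on positive Tollens', density below water (predicts density above water, not density below water)
(D) compound lambda — melting point high match; positive Tollens' miss; density below water match; turns litmus red match; gives precipitate with silver nitrate match
(B) alone accounts for all the evidence.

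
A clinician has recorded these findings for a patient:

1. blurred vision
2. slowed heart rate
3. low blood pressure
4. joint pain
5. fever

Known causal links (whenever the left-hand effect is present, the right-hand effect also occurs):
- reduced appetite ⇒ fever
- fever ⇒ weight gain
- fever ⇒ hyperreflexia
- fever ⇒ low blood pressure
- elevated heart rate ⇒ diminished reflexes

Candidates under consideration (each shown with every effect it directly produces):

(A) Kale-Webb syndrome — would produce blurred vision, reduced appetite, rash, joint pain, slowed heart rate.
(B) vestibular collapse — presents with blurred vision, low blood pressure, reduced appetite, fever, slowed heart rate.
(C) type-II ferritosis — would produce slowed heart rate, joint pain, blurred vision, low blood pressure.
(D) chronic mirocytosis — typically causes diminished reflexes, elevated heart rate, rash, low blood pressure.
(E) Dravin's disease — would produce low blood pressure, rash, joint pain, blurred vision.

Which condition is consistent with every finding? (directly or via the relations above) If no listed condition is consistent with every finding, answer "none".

A

Per-candidate check:
(A) Kale-Webb syndrome — accounts for every observation (low blood pressure through reduced appetite → fever → low blood pressure)
(B) vestibular collapse — blurred vision +; slowed heart rate +; low blood pressure +; joint pain -; fever +
(C) type-II ferritosis — blurred vision +; slowed heart rate +; low blood pressure +; joint pain +; fever -
(D) chronic mirocytosis — fails on blurred vision, slowed heart rate, joint pain, fever (predicts elevated heart rate, not slowed heart rate)
(E) Dravin's disease — blurred vision +; slowed heart rate -; low blood pressure +; joint pain +; fever -
Only (A) is consistent with every observation.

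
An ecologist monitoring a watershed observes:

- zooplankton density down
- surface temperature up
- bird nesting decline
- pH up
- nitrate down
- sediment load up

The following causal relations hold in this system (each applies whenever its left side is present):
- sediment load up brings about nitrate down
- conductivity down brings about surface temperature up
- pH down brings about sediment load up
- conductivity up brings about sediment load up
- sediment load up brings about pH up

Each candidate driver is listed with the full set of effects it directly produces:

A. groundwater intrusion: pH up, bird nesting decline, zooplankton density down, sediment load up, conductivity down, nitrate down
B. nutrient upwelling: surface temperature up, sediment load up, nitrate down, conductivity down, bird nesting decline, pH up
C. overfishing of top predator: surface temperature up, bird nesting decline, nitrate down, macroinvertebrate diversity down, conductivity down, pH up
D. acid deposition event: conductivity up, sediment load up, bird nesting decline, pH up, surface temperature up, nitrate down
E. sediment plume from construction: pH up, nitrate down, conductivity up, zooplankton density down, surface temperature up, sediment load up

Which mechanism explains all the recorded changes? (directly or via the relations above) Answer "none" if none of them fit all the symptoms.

A

Checking each candidate against the observations:
(A) groundwater intrusion — accounts for every observation (surface temperature up through conductivity down → surface temperature up)
(B) nutrient upwelling — does not account for zooplankton density down
(C) overfishing of top predator — zooplankton density down miss; surface temperature up match; bird nesting decline match; pH up match; nitrate down match; sediment load up miss
(D) acid deposition event — zooplankton density down miss; surface temperature up match; bird nesting decline match; pH up match; nitrate down match; sediment load up match
(E) sediment plume from construction — does not account for bird nesting decline
(A) is the only candidate with no mismatches.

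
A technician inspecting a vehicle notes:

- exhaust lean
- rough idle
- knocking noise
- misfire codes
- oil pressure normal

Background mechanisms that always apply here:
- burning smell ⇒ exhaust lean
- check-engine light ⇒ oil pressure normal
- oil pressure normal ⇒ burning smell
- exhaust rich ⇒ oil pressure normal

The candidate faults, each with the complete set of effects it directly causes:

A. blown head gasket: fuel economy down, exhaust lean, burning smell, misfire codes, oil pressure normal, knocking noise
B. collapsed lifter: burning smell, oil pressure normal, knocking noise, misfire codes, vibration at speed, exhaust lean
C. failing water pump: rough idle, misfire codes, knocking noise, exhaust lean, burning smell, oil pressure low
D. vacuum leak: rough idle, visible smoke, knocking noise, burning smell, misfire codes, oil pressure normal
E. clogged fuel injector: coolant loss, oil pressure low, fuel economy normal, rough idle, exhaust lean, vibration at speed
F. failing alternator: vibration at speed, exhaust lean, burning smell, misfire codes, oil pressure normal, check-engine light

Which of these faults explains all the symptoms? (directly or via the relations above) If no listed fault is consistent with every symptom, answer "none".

D

Testing each hypothesis:
(A) blown head gasket — does not account for rough idle
(B) collapsed lifter — does not account for rough idle
(C) failing water pump — fails on oil pressure normal (predicts oil pressure low, not oil pressure normal)
(D) vacuum leak — accounts for every observation (exhaust lean by burning smell → exhaust lean)
(E) clogged fuel injector — exhaust lean +; rough idle +; knocking noise -; misfire codes -; oil pressure normal -
(F) failing alternator — does not account for rough idle, knocking noise
(D) alone accounts for all the evidence.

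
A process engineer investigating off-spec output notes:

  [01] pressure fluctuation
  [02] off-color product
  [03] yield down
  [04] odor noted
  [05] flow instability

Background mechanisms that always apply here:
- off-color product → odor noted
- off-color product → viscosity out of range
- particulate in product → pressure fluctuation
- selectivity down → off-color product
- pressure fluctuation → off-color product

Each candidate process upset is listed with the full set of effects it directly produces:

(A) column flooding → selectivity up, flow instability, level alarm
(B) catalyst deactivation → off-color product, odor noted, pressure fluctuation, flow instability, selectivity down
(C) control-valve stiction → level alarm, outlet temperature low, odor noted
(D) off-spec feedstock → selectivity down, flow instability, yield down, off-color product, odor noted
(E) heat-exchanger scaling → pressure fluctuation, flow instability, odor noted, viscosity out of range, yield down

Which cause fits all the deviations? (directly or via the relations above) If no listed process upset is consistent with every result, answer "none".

E

Per-candidate check:
(A) column flooding — pressure fluctuation ✗; off-color product ✗; yield down ✗; odor noted ✗; flow instability ✓
(B) catalyst deactivation — pressure fluctuation ✓; off-color product ✓; yield down ✗; odor noted ✓; flow instability ✓
(C) control-valve stiction — does not account for pressure fluctuation, off-color product, yield down, flow instability
(D) off-spec feedstock — does not account for pressure fluctuation
(E) heat-exchanger scaling — pressure fluctuation ✓; off-color product ✓ (via pressure fluctuation → off-color product); yield down ✓; odor noted ✓; flow instability ✓
(E) is the only candidate with no mismatches.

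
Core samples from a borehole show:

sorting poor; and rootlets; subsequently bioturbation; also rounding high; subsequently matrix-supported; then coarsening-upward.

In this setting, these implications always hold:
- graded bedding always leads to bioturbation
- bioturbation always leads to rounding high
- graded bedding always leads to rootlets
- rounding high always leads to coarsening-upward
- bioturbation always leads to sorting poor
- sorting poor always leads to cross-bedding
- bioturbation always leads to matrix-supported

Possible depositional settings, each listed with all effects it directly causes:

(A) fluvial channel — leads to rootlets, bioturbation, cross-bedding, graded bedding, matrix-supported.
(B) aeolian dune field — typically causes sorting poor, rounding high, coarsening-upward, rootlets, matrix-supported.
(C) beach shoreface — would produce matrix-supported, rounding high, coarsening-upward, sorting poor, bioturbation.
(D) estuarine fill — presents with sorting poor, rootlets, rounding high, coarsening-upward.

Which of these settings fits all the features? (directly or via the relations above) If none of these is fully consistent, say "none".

Checking each candidate against the observations:
(A) fluvial channel — sorting poor match (by bioturbation → sorting poor); rootlets match; bioturbation match; rounding high match (by bioturbation → rounding high); matrix-supported match; coarsening-upward match (by bioturbation → rounding high → coarsening-upward)
(B) aeolian dune field — does not account for bioturbation
(C) beach shoreface — sorting poor match; rootlets miss; bioturbation match; rounding high match; matrix-supported match; coarsening-upward match
(D) estuarine fill — sorting poor match; rootlets match; bioturbation miss; rounding high match; matrix-supported miss; coarsening-upward match
(A) alone accounts for all the evidence.

A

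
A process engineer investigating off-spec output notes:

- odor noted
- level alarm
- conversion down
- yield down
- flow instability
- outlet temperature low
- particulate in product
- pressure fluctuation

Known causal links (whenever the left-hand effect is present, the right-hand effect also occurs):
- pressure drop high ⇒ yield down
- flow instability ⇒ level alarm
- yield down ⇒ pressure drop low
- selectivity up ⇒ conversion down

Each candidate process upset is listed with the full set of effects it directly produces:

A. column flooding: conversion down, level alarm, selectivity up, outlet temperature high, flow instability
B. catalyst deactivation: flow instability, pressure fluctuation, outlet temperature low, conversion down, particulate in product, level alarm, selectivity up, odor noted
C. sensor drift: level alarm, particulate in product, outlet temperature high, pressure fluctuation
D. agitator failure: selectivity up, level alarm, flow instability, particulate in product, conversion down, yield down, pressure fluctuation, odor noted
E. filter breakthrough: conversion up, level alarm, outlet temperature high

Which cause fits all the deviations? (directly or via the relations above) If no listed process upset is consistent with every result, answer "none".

none

Testing each hypothesis:
(A) column flooding — fails on odor noted, yield down, outlet temperature low, particulate in product, pressure fluctuation (predicts outlet temperature high, not outlet temperature low)
(B) catalyst deactivation — odor noted yes; level alarm yes; conversion down yes; yield down NO; flow instability yes; outlet temperature low yes; particulate in product yes; pressure fluctuation yes
(C) sensor drift — fails on odor noted, conversion down, yield down, flow instability, outlet temperature low (predicts outlet temperature high, not outlet temperature low)
(D) agitator failure — odor noted yes; level alarm yes; conversion down yes; yield down yes; flow instability yes; outlet temperature low NO; particulate in product yes; pressure fluctuation yes
(E) filter breakthrough — odor noted NO; level alarm yes; conversion down NO; yield down NO; flow instability NO; outlet temperature low NO; particulate in product NO; pressure fluctuation NO
Every candidate fails on at least one observation.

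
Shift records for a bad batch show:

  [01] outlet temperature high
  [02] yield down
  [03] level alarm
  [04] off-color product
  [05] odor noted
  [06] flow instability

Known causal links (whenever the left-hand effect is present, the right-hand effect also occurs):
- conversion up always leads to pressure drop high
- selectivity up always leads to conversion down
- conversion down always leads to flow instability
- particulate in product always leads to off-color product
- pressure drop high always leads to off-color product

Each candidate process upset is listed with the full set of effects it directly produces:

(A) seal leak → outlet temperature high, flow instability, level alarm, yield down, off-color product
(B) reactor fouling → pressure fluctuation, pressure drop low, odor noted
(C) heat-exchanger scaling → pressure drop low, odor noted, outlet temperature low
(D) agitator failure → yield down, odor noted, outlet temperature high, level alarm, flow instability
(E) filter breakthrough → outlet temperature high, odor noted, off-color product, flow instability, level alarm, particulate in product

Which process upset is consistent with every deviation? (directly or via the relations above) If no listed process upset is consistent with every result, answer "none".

Testing each hypothesis:
(A) seal leak — does not account for odor noted
(B) reactor fouling — outlet temperature high NO; yield down NO; level alarm NO; off-color product NO; odor noted yes; flow instability NO
(C) heat-exchanger scaling — outlet temperature high NO; yield down NO; level alarm NO; off-color product NO; odor noted yes; flow instability NO
(D) agitator failure — outlet temperature high yes; yield down yes; level alarm yes; off-color product NO; odor noted yes; flow instability yes
(E) filter breakthrough — does not account for yield down
Every candidate fails on at least one observation.

none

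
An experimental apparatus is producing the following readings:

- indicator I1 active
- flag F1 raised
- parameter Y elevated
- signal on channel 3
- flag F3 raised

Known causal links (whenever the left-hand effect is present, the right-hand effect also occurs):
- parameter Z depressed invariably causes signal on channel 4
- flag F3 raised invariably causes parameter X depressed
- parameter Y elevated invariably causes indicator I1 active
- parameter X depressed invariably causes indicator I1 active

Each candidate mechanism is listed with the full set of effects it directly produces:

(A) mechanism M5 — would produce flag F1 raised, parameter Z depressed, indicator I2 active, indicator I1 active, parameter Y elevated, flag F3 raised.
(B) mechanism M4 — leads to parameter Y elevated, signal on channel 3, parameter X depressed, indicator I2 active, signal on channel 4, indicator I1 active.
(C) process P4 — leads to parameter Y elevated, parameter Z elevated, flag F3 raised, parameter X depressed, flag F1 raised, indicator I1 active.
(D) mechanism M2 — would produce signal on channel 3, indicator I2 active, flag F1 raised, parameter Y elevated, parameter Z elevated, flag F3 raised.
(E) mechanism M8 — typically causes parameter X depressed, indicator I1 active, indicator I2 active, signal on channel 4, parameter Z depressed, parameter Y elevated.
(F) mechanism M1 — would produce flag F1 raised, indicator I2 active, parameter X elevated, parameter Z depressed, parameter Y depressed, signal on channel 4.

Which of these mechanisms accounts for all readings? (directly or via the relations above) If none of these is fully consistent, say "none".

Checking each candidate against the observations:
(A) mechanism M5 — does not account for signal on channel 3
(B) mechanism M4 — does not account for flag F1 raised, flag F3 raised
(C) process P4 — does not account for signal on channel 3
(D) mechanism M2 — accounts for every observation (indicator I1 active through parameter Y elevated → indicator I1 active)
(E) mechanism M8 — does not account for flag F1 raised, signal on channel 3, flag F3 raised
(F) mechanism M1 — indicator I1 active -; flag F1 raised +; parameter Y elevated -; signal on channel 3 -; flag F3 raised -
Only (D) is consistent with every observation.

D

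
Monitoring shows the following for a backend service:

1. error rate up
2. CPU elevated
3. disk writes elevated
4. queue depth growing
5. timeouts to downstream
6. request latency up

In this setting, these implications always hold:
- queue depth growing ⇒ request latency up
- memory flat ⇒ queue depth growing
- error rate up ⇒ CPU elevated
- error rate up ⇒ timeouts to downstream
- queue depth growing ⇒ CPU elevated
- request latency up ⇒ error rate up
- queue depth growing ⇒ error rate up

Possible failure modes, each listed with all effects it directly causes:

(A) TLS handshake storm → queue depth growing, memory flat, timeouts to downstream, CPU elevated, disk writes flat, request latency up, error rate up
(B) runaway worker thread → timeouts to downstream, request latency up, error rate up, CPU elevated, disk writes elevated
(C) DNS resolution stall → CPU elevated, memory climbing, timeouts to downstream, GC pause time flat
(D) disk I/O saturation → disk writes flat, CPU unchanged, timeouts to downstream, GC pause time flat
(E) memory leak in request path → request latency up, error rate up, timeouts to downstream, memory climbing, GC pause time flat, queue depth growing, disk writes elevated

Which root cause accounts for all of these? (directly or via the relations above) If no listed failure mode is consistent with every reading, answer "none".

E

Checking each candidate against the observations:
(A) TLS handshake storm — fails on disk writes elevated (predicts disk writes flat, not disk writes elevated)
(B) runaway worker thread — does not account for queue depth growing
(C) DNS resolution stall — does not account for error rate up, disk writes elevated, queue depth growing, request latency up
(D) disk I/O saturation — error rate up -; CPU elevated -; disk writes elevated -; queue depth growing -; timeouts to downstream +; request latency up -
(E) memory leak in request path — error rate up +; CPU elevated + (via queue depth growing → CPU elevated); disk writes elevated +; queue depth growing +; timeouts to downstream +; request latency up +
(E) is the only candidate with no mismatches.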